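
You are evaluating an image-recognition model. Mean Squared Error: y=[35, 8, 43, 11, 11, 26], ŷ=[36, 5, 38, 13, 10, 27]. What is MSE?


Squared errors: (35-36)²=1, (8-5)²=9, (43-38)²=25, (11-13)²=4, (11-10)²=1, (26-27)²=1
Sum = 41
MSE = 41/6 = 41/6

41/6


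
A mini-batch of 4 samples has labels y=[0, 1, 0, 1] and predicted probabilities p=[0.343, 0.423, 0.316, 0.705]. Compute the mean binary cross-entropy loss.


L[0] = -ln(1-0.343) = -ln(0.657) = 0.4201
L[1] = -ln(0.423) = 0.8604
L[2] = -ln(1-0.316) = -ln(0.684) = 0.3798
L[3] = -ln(0.705) = 0.3496
mean = (0.4201 + 0.8604 + 0.3798 + 0.3496)/4 = 0.5025

0.5025


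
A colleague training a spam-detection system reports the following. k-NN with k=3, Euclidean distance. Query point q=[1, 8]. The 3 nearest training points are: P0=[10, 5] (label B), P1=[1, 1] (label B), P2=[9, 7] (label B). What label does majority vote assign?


d(q,P0) = 9.4868  (label B)
d(q,P1) = 7.0  (label B)
d(q,P2) = 8.0623  (label B)
Votes: A=0, B=3
Majority → B

B


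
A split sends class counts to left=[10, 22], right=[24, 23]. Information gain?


Parent = [34, 45], H_parent = 0.986
H_left = 0.896 (n=32), H_right = 0.9997 (n=47)
H_children = (32/79)·0.896 + (47/79)·0.9997 = 0.9577
IG = 0.986 - 0.9577 = 0.0283

0.0283


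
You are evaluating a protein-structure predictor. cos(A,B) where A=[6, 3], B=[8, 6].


A·B = 6·8 + 3·6 = 66
‖A‖ = √45 = 6.7082, ‖B‖ = √100 = 10
cos = 66/(√45·√100) = 66/√4500 = 0.9839

0.9839


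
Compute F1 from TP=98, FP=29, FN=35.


Precision = 98/127 = 0.7717
Recall = 98/133 = 0.7368
F1 = 2·P·R/(P+R) = 2·TP/(2·TP+FP+FN) = 196/(196+29+35) = 196/260 = 0.7538

0.7538


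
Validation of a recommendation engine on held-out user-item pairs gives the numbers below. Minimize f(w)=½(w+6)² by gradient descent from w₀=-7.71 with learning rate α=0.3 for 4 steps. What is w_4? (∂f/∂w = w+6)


step 1: grad = -7.71+6 = -1.71; w = -7.71 - 0.3·(-1.71) = -7.197
step 2: grad = -7.197+6 = -1.197; w = -7.197 - 0.3·(-1.197) = -6.8379
step 3: grad = -6.8379+6 = -0.8379; w = -6.8379 - 0.3·(-0.8379) = -6.58653
step 4: grad = -6.58653+6 = -0.58653; w = -6.58653 - 0.3·(-0.58653) = -6.410571

-6.410571


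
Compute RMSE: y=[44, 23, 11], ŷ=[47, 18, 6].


MSE = 59/3 = 19.6667
RMSE = √(59/3) = 4.4347

4.4347


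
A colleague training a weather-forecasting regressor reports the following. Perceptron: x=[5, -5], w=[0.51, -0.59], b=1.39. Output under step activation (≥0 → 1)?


z = (5)·(0.51) + (-5)·(-0.59) + 1.39
  = 6.89
step(z) = 1 (z≥0)

1


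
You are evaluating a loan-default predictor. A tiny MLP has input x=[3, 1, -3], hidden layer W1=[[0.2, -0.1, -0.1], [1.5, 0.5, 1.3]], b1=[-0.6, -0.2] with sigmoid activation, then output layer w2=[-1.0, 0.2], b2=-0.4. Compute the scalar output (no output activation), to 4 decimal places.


z1[0] = (0.2)·(3) + (-0.1)·(1) + (-0.1)·(-3) - 0.6 = 0.2
z1[1] = (1.5)·(3) + (0.5)·(1) + (1.3)·(-3) - 0.2 = 0.9
h = sigmoid(z1) = [0.5498, 0.7109]
output = (-1.0)·(0.5498) + (0.2)·(0.7109) - 0.4 = -0.8076

-0.8076


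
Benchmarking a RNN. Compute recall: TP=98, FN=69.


Recall = TP/(TP+FN)
= 98/(98+69)
= 98/167 = 58.68%

58.68%


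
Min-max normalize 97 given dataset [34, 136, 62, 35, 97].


min=34, max=136
(97-34)/(136-34) = 63/102 = 0.6176

0.6176


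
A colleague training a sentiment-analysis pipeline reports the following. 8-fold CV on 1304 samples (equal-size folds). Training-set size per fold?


Fold size = 1304/8 = 163
Training per fold = 1304 - 163 = 1141

1141


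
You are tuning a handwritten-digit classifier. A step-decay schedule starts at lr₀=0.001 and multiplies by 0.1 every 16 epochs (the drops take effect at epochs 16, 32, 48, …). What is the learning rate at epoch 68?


n_drops = ⌊68/16⌋ = 4
lr = 0.001·0.1^4 = 0.001·0.0001 = 0.0000001

0.0000001


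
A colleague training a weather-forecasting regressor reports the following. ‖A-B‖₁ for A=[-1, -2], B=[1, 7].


d = |-1-1| + |-2-7|
  = 2 + 9
  = 11

11


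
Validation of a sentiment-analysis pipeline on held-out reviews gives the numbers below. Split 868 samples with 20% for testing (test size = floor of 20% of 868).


Test = ⌊868·20/100⌋ = 173
Train = 868 - 173 = 695

Train: 695, Test: 173


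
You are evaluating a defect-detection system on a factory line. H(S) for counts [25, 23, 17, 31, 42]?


Probabilities: [25/138, 23/138, 17/138, 31/138, 42/138] ≈ [0.1812, 0.1667, 0.1232, 0.2246, 0.3043]
H = -((25/138)·log₂(25/138) + (23/138)·log₂(23/138) + (17/138)·log₂(17/138) + (31/138)·log₂(31/138) + (42/138)·log₂(42/138))
  = 2.2558 bits

2.2558 bits


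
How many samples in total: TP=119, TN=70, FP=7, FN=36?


Total = TP + TN + FP + FN
= 119 + 70 + 7 + 36
= 232
(Predicted positive: 126, predicted negative: 106)

232


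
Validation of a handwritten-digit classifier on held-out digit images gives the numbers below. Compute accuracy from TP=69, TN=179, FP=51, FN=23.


Accuracy = (TP+TN)/(TP+TN+FP+FN)
= (69+179)/(322)
= 248/322 = 77.02%

77.02%


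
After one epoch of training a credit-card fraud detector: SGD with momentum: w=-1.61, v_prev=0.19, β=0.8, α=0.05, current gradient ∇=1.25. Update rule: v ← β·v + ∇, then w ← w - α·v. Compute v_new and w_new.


v_new = 0.8·0.19 + 1.25 = 0.152 + 1.25 = 1.402
w_new = -1.61 - 0.05·1.402 = -1.61 - 0.0701 = -1.6801

v_new=1.402, w_new=-1.6801


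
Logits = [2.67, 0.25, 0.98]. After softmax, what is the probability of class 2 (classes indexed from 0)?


Exponentials: e^2.67=14.44, e^0.25=1.284, e^0.98=2.6645
Sum = 18.3885
Softmax = [0.7853, 0.0698, 0.1449]
p[2] = 2.6645/18.3885 = 0.1449

0.1449


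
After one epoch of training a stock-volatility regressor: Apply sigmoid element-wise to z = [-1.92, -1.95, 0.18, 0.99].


σ(-1.92) = 1/(1+e^1.92) = 0.1279
σ(-1.95) = 1/(1+e^1.95) = 0.1246
σ(0.18) = 1/(1+e^-0.18) = 0.5449
σ(0.99) = 1/(1+e^-0.99) = 0.7291
result = [0.1279, 0.1246, 0.5449, 0.7291]

[0.1279, 0.1246, 0.5449, 0.7291]


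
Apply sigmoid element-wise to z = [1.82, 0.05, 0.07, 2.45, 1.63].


σ(1.82) = 1/(1+e^-1.82) = 0.8606
σ(0.05) = 1/(1+e^-0.05) = 0.5125
σ(0.07) = 1/(1+e^-0.07) = 0.5175
σ(2.45) = 1/(1+e^-2.45) = 0.9206
σ(1.63) = 1/(1+e^-1.63) = 0.8362
result = [0.8606, 0.5125, 0.5175, 0.9206, 0.8362]

[0.8606, 0.5125, 0.5175, 0.9206, 0.8362]


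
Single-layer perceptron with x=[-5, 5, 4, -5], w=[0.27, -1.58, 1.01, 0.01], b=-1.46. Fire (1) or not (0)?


z = (-5)·(0.27) + (5)·(-1.58) + (4)·(1.01) + (-5)·(0.01) - 1.46
  = -6.72
step(z) = 0 (z<0)

0


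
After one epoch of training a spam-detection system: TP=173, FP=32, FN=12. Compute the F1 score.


Precision = 173/205 = 0.8439
Recall = 173/185 = 0.9351
F1 = 2·P·R/(P+R) = 2·TP/(2·TP+FP+FN) = 346/(346+32+12) = 346/390 = 0.8872

0.8872


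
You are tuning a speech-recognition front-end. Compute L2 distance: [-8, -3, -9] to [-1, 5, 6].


d = √((-8+ 1)² + (-3-5)² + (-9-6)²)
  = √(49 + 64 + 225)
  = √338 = 18.3848

18.3848


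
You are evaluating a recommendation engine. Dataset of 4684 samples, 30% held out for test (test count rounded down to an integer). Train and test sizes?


Test = ⌊4684·30/100⌋ = 1405
Train = 4684 - 1405 = 3279

Train: 3279, Test: 1405


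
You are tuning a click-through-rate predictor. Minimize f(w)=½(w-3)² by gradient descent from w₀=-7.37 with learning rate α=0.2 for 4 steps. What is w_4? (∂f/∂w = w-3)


step 1: grad = -7.37-3 = -10.37; w = -7.37 - 0.2·(-10.37) = -5.296
step 2: grad = -5.296-3 = -8.296; w = -5.296 - 0.2·(-8.296) = -3.6368
step 3: grad = -3.6368-3 = -6.6368; w = -3.6368 - 0.2·(-6.6368) = -2.30944
step 4: grad = -2.30944-3 = -5.30944; w = -2.30944 - 0.2·(-5.30944) = -1.247552

-1.247552


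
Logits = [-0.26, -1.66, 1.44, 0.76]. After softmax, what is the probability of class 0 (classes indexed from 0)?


Exponentials: e^-0.26=0.7711, e^-1.66=0.1901, e^1.44=4.2207, e^0.76=2.1383
Sum = 7.3202
Softmax = [0.1053, 0.026, 0.5766, 0.2921]
p[0] = 0.7711/7.3202 = 0.1053

0.1053


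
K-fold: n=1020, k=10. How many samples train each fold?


Fold size = 1020/10 = 102
Training per fold = 1020 - 102 = 918

918


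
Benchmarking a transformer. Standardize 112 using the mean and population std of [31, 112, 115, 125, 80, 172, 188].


μ = 117.5714, σ = 49.1669
z = (112 - 117.5714)/49.1669 = -0.1133

-0.1133


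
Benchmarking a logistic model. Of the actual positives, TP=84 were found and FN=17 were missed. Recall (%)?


Recall = TP/(TP+FN)
= 84/(84+17)
= 84/101 = 83.17%

83.17%


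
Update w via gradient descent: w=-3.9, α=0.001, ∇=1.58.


w_new = w - α·∇
= -3.9 - 0.001·1.58
= -3.9 - 0.00158
= -3.90158

-3.90158


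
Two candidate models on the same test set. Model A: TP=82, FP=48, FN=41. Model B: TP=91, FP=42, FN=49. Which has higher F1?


Model A: P=82/130=0.6308, R=82/123=0.6667, F1=2PR/(P+R)=2TP/(2TP+FP+FN)=164/253=0.6482
Model B: P=91/133=0.6842, R=91/140=0.65, F1=2PR/(P+R)=2TP/(2TP+FP+FN)=182/273=0.6667
0.6482 < 0.6667 → Model B

Model B


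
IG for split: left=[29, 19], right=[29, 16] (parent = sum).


Parent = [58, 35], H_parent = 0.9554
H_left = 0.9685 (n=48), H_right = 0.9389 (n=45)
H_children = (48/93)·0.9685 + (45/93)·0.9389 = 0.9542
IG = 0.9554 - 0.9542 = 0.0012

0.0012


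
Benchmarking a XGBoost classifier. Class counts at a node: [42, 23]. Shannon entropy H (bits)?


Probabilities: [42/65, 23/65] ≈ [0.6462, 0.3538]
H = -((42/65)·log₂(42/65) + (23/65)·log₂(23/65))
  = 0.9375 bits

0.9375 bits


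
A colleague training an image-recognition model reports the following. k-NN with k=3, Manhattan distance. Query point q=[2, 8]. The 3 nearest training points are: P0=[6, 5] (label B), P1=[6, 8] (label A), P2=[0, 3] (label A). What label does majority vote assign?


d(q,P0) = 7  (label B)
d(q,P1) = 4  (label A)
d(q,P2) = 7  (label A)
Votes: A=2, B=1
Majority → A

A


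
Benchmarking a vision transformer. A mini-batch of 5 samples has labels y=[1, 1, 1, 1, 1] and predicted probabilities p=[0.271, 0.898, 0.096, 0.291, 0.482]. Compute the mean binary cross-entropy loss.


L[0] = -ln(0.271) = 1.3056
L[1] = -ln(0.898) = 0.1076
L[2] = -ln(0.096) = 2.3434
L[3] = -ln(0.291) = 1.2344
L[4] = -ln(0.482) = 0.7298
mean = (1.3056 + 0.1076 + 2.3434 + 1.2344 + 0.7298)/5 = 1.1442

1.1442


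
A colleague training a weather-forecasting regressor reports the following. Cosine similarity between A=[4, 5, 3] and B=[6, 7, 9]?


A·B = 4·6 + 5·7 + 3·9 = 86
‖A‖ = √50 = 7.0711, ‖B‖ = √166 = 12.8841
cos = 86/(√50·√166) = 86/√8300 = 0.944

0.944


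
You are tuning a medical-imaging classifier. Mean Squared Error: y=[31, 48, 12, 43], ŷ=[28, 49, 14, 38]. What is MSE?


Squared errors: (31-28)²=9, (48-49)²=1, (12-14)²=4, (43-38)²=25
Sum = 39
MSE = 39/4 = 39/4

39/4


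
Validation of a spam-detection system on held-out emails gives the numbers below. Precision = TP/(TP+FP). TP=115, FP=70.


Precision = TP/(TP+FP)
= 115/(115+70)
= 115/185 = 62.16%

62.16%


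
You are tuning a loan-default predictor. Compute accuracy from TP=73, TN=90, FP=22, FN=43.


Accuracy = (TP+TN)/(TP+TN+FP+FN)
= (73+90)/(228)
= 163/228 = 71.49%

71.49%


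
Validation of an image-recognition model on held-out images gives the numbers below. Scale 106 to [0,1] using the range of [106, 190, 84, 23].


min=23, max=190
(106-23)/(190-23) = 83/167 = 0.497

0.497


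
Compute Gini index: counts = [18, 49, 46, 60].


Probabilities: [18/173, 49/173, 46/173, 60/173] ≈ [0.104, 0.2832, 0.2659, 0.3468]
Σpᵢ² = (324 + 2401 + 2116 + 3600)/173² = 8441/29929
Gini = 1 - Σpᵢ² = 1 - 8441/29929 = 0.718

0.718


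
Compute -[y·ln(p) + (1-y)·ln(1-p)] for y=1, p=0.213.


BCE = -[y·ln(p) + (1-y)·ln(1-p)]
= -1·ln(0.213) - 0
= -ln(0.213) = 1.5465

1.5465


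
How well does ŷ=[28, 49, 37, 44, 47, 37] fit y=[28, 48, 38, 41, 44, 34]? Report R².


ȳ = 38.8333
SS_res = Σ(y-ŷ)² = 29
SS_tot = Σ(y-ȳ)² = 256.83
R² = 1 - SS_res/SS_tot = 1 - 0.1129 = 0.8871

0.8871


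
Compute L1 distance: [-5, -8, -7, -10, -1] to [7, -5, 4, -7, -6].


d = |-5-7| + |-8+ 5| + |-7-4| + |-10+ 7| + |-1+ 6|
  = 12 + 3 + 11 + 3 + 5
  = 34

34


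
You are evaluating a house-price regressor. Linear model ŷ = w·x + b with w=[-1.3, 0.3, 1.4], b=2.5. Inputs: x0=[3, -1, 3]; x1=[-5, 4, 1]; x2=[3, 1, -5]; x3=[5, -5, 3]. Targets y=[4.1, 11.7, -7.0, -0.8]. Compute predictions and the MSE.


ŷ0 = (-1.3)·(3) + (0.3)·(-1) + (1.4)·(3) + 2.5 = 2.5
ŷ1 = (-1.3)·(-5) + (0.3)·(4) + (1.4)·(1) + 2.5 = 11.6
ŷ2 = (-1.3)·(3) + (0.3)·(1) + (1.4)·(-5) + 2.5 = -8.1
ŷ3 = (-1.3)·(5) + (0.3)·(-5) + (1.4)·(3) + 2.5 = -1.3
errors² = [2.56, 0.01, 1.21, 0.25]
MSE = 4.0300/4 = 1.0075

1.0075


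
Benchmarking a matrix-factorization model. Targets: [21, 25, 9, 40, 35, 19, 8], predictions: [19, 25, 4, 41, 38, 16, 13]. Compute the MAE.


Absolute errors: |21-19|=2, |25-25|=0, |9-4|=5, |40-41|=1, |35-38|=3, |19-16|=3, |8-13|=5
Sum = 19
MAE = 19/7 = 19/7

19/7


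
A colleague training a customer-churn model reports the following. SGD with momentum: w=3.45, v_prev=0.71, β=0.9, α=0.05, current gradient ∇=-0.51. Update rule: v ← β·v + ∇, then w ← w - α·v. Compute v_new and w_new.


v_new = 0.9·0.71 - 0.51 = 0.639 - 0.51 = 0.129
w_new = 3.45 - 0.05·0.129 = 3.45 - 0.00645 = 3.44355

v_new=0.129, w_new=3.44355


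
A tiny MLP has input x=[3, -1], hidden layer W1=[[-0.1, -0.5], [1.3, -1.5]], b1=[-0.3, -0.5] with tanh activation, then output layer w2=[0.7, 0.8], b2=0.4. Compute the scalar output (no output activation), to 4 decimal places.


z1[0] = (-0.1)·(3) + (-0.5)·(-1) - 0.3 = -0.1
z1[1] = (1.3)·(3) + (-1.5)·(-1) - 0.5 = 4.9
h = tanh(z1) = [-0.0997, 0.9999]
output = (0.7)·(-0.0997) + (0.8)·(0.9999) + 0.4 = 1.1301

1.1301


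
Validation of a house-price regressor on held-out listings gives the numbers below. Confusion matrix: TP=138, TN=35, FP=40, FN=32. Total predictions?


Total = TP + TN + FP + FN
= 138 + 35 + 40 + 32
= 245
(Predicted positive: 178, predicted negative: 67)

245


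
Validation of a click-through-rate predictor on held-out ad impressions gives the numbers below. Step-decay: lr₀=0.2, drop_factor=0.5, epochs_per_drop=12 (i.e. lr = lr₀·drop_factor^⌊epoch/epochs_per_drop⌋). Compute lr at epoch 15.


n_drops = ⌊15/12⌋ = 1
lr = 0.2·0.5^1 = 0.2·0.5 = 0.1

0.1


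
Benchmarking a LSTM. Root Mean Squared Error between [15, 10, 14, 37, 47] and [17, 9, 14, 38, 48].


MSE = 7/5 = 1.4
RMSE = √(7/5) = 1.1832

1.1832


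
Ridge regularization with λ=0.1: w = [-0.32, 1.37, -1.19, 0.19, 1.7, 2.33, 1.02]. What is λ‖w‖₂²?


‖w‖₂² = (-0.32)² + (1.37)² + (-1.19)² + (0.19)² + (1.7)² + (2.33)² + (1.02)²
     = 0.1024 + 1.8769 + 1.4161 + 0.0361 + 2.89 + 5.4289 + 1.0404
     = 12.7908
λ·‖w‖₂² = 0.1·12.7908 = 1.27908

1.27908


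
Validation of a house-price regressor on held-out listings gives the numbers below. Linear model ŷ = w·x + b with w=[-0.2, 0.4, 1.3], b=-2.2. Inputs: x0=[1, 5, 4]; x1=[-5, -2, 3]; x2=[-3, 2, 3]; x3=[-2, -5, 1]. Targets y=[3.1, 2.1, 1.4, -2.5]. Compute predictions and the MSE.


ŷ0 = (-0.2)·(1) + (0.4)·(5) + (1.3)·(4) - 2.2 = 4.8
ŷ1 = (-0.2)·(-5) + (0.4)·(-2) + (1.3)·(3) - 2.2 = 1.9
ŷ2 = (-0.2)·(-3) + (0.4)·(2) + (1.3)·(3) - 2.2 = 3.1
ŷ3 = (-0.2)·(-2) + (0.4)·(-5) + (1.3)·(1) - 2.2 = -2.5
errors² = [2.89, 0.04, 2.89, 0.0]
MSE = 5.8200/4 = 1.455

1.455


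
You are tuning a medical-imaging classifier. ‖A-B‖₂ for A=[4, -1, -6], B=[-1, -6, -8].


d = √((4+ 1)² + (-1+ 6)² + (-6+ 8)²)
  = √(25 + 25 + 4)
  = √54 = 7.3485

7.3485


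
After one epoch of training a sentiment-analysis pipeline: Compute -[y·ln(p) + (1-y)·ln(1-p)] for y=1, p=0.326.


BCE = -[y·ln(p) + (1-y)·ln(1-p)]
= -1·ln(0.326) - 0
= -ln(0.326) = 1.1209

1.1209


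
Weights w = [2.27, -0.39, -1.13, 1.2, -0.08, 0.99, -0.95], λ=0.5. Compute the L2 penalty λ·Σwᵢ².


‖w‖₂² = (2.27)² + (-0.39)² + (-1.13)² + (1.2)² + (-0.08)² + (0.99)² + (-0.95)²
     = 5.1529 + 0.1521 + 1.2769 + 1.44 + 0.0064 + 0.9801 + 0.9025
     = 9.9109
λ·‖w‖₂² = 0.5·9.9109 = 4.95545

4.95545


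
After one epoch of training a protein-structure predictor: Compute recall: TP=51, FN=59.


Recall = TP/(TP+FN)
= 51/(51+59)
= 51/110 = 46.36%

46.36%


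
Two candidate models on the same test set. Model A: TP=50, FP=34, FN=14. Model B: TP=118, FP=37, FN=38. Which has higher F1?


Model A: P=50/84=0.5952, R=50/64=0.7812, F1=2PR/(P+R)=2TP/(2TP+FP+FN)=100/148=0.6757
Model B: P=118/155=0.7613, R=118/156=0.7564, F1=2PR/(P+R)=2TP/(2TP+FP+FN)=236/311=0.7588
0.6757 < 0.7588 → Model B

Model B


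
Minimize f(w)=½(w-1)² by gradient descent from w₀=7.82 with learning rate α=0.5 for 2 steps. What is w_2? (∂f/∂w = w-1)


step 1: grad = 7.82-1 = 6.82; w = 7.82 - 0.5·(6.82) = 4.41
step 2: grad = 4.41-1 = 3.41; w = 4.41 - 0.5·(3.41) = 2.705

2.705


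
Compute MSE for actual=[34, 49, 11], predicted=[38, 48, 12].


Squared errors: (34-38)²=16, (49-48)²=1, (11-12)²=1
Sum = 18
MSE = 18/3 = 6

6


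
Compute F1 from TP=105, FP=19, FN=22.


Precision = 105/124 = 0.8468
Recall = 105/127 = 0.8268
F1 = 2·P·R/(P+R) = 2·TP/(2·TP+FP+FN) = 210/(210+19+22) = 210/251 = 0.8367

0.8367


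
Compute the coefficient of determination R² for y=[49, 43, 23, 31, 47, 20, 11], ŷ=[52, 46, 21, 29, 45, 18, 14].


ȳ = 32
SS_res = Σ(y-ŷ)² = 43
SS_tot = Σ(y-ȳ)² = 1302
R² = 1 - SS_res/SS_tot = 1 - 0.033 = 0.967

0.967


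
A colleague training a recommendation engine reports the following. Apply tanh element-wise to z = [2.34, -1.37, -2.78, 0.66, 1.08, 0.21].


tanh(2.34) = 0.9816
tanh(-1.37) = -0.8787
tanh(-2.78) = -0.9923
tanh(0.66) = 0.5784
tanh(1.08) = 0.7932
tanh(0.21) = 0.207
result = [0.9816, -0.8787, -0.9923, 0.5784, 0.7932, 0.207]

[0.9816, -0.8787, -0.9923, 0.5784, 0.7932, 0.207]


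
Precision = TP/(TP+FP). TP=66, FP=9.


Precision = TP/(TP+FP)
= 66/(66+9)
= 66/75 = 88.0%

88.0%


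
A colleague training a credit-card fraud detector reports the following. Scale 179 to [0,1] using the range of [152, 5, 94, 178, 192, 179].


min=5, max=192
(179-5)/(192-5) = 174/187 = 0.9305

0.9305


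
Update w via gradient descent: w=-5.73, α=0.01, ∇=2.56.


w_new = w - α·∇
= -5.73 - 0.01·2.56
= -5.73 - 0.0256
= -5.7556

-5.7556


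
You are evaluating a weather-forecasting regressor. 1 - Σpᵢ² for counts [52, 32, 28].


Probabilities: [52/112, 32/112, 28/112] ≈ [0.4643, 0.2857, 0.25]
Σpᵢ² = (2704 + 1024 + 784)/112² = 4512/12544
Gini = 1 - Σpᵢ² = 1 - 4512/12544 = 0.6403

0.6403


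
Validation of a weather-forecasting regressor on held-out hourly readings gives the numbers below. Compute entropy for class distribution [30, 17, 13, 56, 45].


Probabilities: [30/161, 17/161, 13/161, 56/161, 45/161] ≈ [0.1863, 0.1056, 0.0807, 0.3478, 0.2795]
H = -((30/161)·log₂(30/161) + (17/161)·log₂(17/161) + (13/161)·log₂(13/161) + (56/161)·log₂(56/161) + (45/161)·log₂(45/161))
  = 2.1313 bits

2.1313 bits


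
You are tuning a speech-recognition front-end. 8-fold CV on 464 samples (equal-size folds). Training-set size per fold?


Fold size = 464/8 = 58
Training per fold = 464 - 58 = 406

406


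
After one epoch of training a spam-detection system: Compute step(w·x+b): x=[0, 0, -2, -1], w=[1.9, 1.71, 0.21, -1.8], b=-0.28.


z = (0)·(1.9) + (0)·(1.71) + (-2)·(0.21) + (-1)·(-1.8) - 0.28
  = 1.1
step(z) = 1 (z≥0)

1


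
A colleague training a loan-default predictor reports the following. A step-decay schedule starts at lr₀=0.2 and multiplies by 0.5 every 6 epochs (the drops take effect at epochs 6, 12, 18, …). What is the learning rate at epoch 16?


n_drops = ⌊16/6⌋ = 2
lr = 0.2·0.5^2 = 0.2·0.25 = 0.05

0.05


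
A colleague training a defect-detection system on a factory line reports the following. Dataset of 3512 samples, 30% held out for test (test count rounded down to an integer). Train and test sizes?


Test = ⌊3512·30/100⌋ = 1053
Train = 3512 - 1053 = 2459

Train: 2459, Test: 1053


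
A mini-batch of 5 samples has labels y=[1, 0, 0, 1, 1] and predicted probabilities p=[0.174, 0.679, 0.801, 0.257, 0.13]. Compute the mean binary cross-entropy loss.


L[0] = -ln(0.174) = 1.7487
L[1] = -ln(1-0.679) = -ln(0.321) = 1.1363
L[2] = -ln(1-0.801) = -ln(0.199) = 1.6145
L[3] = -ln(0.257) = 1.3587
L[4] = -ln(0.13) = 2.0402
mean = (1.7487 + 1.1363 + 1.6145 + 1.3587 + 2.0402)/5 = 1.5797

1.5797


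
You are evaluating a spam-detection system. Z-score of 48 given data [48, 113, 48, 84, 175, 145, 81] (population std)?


μ = 99.1429, σ = 44.4632
z = (48 - 99.1429)/44.4632 = -1.1502

-1.1502


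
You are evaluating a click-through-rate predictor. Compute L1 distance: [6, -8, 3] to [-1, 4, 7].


d = |6+ 1| + |-8-4| + |3-7|
  = 7 + 12 + 4
  = 23

23


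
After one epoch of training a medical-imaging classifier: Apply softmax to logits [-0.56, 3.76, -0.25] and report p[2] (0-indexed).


Exponentials: e^-0.56=0.5712, e^3.76=42.9484, e^-0.25=0.7788
Sum = 44.2984
Softmax = [0.0129, 0.9695, 0.0176]
p[2] = 0.7788/44.2984 = 0.0176

0.0176


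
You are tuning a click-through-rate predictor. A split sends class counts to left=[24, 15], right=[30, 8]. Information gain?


Parent = [54, 23], H_parent = 0.8797
H_left = 0.9612 (n=39), H_right = 0.7425 (n=38)
H_children = (39/77)·0.9612 + (38/77)·0.7425 = 0.8533
IG = 0.8797 - 0.8533 = 0.0264

0.0264


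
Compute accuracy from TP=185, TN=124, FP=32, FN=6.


Accuracy = (TP+TN)/(TP+TN+FP+FN)
= (185+124)/(347)
= 309/347 = 89.05%

89.05%


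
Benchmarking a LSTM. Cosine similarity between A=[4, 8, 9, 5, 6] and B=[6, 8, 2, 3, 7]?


A·B = 4·6 + 8·8 + 9·2 + 5·3 + 6·7 = 163
‖A‖ = √222 = 14.8997, ‖B‖ = √162 = 12.7279
cos = 163/(√222·√162) = 163/√35964 = 0.8595

0.8595


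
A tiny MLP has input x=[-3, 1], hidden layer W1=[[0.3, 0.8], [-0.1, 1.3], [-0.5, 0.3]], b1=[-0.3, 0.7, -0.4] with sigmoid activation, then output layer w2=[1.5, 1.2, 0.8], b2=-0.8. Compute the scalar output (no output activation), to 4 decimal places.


z1[0] = (0.3)·(-3) + (0.8)·(1) - 0.3 = -0.4
z1[1] = (-0.1)·(-3) + (1.3)·(1) + 0.7 = 2.3
z1[2] = (-0.5)·(-3) + (0.3)·(1) - 0.4 = 1.4
h = sigmoid(z1) = [0.4013, 0.9089, 0.8022]
output = (1.5)·(0.4013) + (1.2)·(0.9089) + (0.8)·(0.8022) - 0.8 = 1.5344

1.5344


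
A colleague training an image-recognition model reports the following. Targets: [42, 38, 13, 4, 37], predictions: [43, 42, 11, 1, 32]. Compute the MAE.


Absolute errors: |42-43|=1, |38-42|=4, |13-11|=2, |4-1|=3, |37-32|=5
Sum = 15
MAE = 15/5 = 3

3


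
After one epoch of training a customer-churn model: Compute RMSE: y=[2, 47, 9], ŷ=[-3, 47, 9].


MSE = 25/3 = 8.3333
RMSE = √(25/3) = 2.8868

2.8868


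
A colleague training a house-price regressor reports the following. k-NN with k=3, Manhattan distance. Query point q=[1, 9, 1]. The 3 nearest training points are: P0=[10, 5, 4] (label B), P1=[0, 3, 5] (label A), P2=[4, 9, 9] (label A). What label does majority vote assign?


d(q,P0) = 16  (label B)
d(q,P1) = 11  (label A)
d(q,P2) = 11  (label A)
Votes: A=2, B=1
Majority → A

A


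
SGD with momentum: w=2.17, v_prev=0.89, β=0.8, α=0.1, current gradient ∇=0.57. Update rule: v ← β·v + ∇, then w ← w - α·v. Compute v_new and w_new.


v_new = 0.8·0.89 + 0.57 = 0.712 + 0.57 = 1.282
w_new = 2.17 - 0.1·1.282 = 2.17 - 0.1282 = 2.0418

v_new=1.282, w_new=2.0418


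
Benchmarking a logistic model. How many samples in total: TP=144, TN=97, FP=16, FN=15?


Total = TP + TN + FP + FN
= 144 + 97 + 16 + 15
= 272
(Predicted positive: 160, predicted negative: 112)

272


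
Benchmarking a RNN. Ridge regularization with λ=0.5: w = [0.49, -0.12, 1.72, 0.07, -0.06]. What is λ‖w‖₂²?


‖w‖₂² = (0.49)² + (-0.12)² + (1.72)² + (0.07)² + (-0.06)²
     = 0.2401 + 0.0144 + 2.9584 + 0.0049 + 0.0036
     = 3.2214
λ·‖w‖₂² = 0.5·3.2214 = 1.6107

1.6107


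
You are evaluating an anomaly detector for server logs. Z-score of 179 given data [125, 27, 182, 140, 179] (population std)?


μ = 130.6, σ = 56.28
z = (179 - 130.6)/56.28 = 0.86

0.86


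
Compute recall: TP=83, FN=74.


Recall = TP/(TP+FN)
= 83/(83+74)
= 83/157 = 52.87%

52.87%


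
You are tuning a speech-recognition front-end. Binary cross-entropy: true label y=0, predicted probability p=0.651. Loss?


BCE = -[y·ln(p) + (1-y)·ln(1-p)]
= -0 - 1·ln(1-0.651)
= -ln(0.349) = 1.0527

1.0527


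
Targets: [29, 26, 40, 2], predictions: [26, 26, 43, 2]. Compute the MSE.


Squared errors: (29-26)²=9, (26-26)²=0, (40-43)²=9, (2-2)²=0
Sum = 18
MSE = 18/4 = 9/2

9/2


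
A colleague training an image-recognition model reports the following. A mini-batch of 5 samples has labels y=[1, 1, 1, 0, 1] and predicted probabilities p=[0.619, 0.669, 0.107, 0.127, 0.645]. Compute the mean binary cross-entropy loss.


L[0] = -ln(0.619) = 0.4797
L[1] = -ln(0.669) = 0.402
L[2] = -ln(0.107) = 2.2349
L[3] = -ln(1-0.127) = -ln(0.873) = 0.1358
L[4] = -ln(0.645) = 0.4385
mean = (0.4797 + 0.402 + 2.2349 + 0.1358 + 0.4385)/5 = 0.7382

0.7382


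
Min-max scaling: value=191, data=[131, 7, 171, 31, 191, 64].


min=7, max=191
(191-7)/(191-7) = 184/184 = 1.0

1.0


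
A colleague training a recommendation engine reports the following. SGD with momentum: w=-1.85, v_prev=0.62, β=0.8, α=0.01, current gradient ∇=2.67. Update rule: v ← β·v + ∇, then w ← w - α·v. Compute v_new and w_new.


v_new = 0.8·0.62 + 2.67 = 0.496 + 2.67 = 3.166
w_new = -1.85 - 0.01·3.166 = -1.85 - 0.03166 = -1.88166

v_new=3.166, w_new=-1.88166


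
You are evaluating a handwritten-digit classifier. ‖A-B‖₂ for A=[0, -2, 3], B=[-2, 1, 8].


d = √((0+ 2)² + (-2-1)² + (3-8)²)
  = √(4 + 9 + 25)
  = √38 = 6.1644

6.1644


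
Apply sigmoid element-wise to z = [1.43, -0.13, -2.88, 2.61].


σ(1.43) = 1/(1+e^-1.43) = 0.8069
σ(-0.13) = 1/(1+e^0.13) = 0.4675
σ(-2.88) = 1/(1+e^2.88) = 0.0532
σ(2.61) = 1/(1+e^-2.61) = 0.9315
result = [0.8069, 0.4675, 0.0532, 0.9315]

[0.8069, 0.4675, 0.0532, 0.9315]


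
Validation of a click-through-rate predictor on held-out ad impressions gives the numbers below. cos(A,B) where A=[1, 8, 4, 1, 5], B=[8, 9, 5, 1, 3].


A·B = 1·8 + 8·9 + 4·5 + 1·1 + 5·3 = 116
‖A‖ = √107 = 10.3441, ‖B‖ = √180 = 13.4164
cos = 116/(√107·√180) = 116/√19260 = 0.8359

0.8359


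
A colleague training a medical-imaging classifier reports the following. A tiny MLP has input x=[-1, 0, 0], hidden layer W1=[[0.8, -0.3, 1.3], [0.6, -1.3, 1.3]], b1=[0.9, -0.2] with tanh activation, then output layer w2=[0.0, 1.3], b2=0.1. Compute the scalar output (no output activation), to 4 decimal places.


z1[0] = (0.8)·(-1) + (-0.3)·(0) + (1.3)·(0) + 0.9 = 0.1
z1[1] = (0.6)·(-1) + (-1.3)·(0) + (1.3)·(0) - 0.2 = -0.8
h = tanh(z1) = [0.0997, -0.664]
output = (0.0)·(0.0997) + (1.3)·(-0.664) + 0.1 = -0.7632

-0.7632


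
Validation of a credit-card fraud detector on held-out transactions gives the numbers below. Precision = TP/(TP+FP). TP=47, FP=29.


Precision = TP/(TP+FP)
= 47/(47+29)
= 47/76 = 61.84%

61.84%


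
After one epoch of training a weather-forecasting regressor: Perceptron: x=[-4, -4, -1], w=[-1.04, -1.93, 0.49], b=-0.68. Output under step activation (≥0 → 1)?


z = (-4)·(-1.04) + (-4)·(-1.93) + (-1)·(0.49) - 0.68
  = 10.71
step(z) = 1 (z≥0)

1


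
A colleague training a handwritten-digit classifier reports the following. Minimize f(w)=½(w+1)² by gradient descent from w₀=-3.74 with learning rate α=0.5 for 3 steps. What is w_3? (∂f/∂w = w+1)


step 1: grad = -3.74+1 = -2.74; w = -3.74 - 0.5·(-2.74) = -2.37
step 2: grad = -2.37+1 = -1.37; w = -2.37 - 0.5·(-1.37) = -1.685
step 3: grad = -1.685+1 = -0.685; w = -1.685 - 0.5·(-0.685) = -1.3425

-1.3425


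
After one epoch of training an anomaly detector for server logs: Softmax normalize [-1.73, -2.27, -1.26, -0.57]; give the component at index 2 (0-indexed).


Exponentials: e^-1.73=0.1773, e^-2.27=0.1033, e^-1.26=0.2837, e^-0.57=0.5655
Sum = 1.1298
Softmax = [0.1569, 0.0914, 0.2511, 0.5006]
p[2] = 0.2837/1.1298 = 0.2511

0.2511


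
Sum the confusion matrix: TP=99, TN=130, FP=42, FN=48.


Total = TP + TN + FP + FN
= 99 + 130 + 42 + 48
= 319
(Predicted positive: 141, predicted negative: 178)

319


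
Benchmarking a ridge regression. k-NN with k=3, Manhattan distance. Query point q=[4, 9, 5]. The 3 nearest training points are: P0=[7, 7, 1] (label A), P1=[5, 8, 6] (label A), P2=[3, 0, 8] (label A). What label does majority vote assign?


d(q,P0) = 9  (label A)
d(q,P1) = 3  (label A)
d(q,P2) = 13  (label A)
Votes: A=3, B=0
Majority → A

A


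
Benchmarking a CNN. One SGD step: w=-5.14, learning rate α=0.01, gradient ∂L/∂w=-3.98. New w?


w_new = w - α·∇
= -5.14 - 0.01·-3.98
= -5.14 + 0.0398
= -5.1002

-5.1002


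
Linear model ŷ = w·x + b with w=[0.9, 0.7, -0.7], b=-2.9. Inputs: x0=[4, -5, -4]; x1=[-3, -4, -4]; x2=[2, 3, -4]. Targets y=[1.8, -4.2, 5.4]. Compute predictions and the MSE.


ŷ0 = (0.9)·(4) + (0.7)·(-5) + (-0.7)·(-4) - 2.9 = 0.0
ŷ1 = (0.9)·(-3) + (0.7)·(-4) + (-0.7)·(-4) - 2.9 = -5.6
ŷ2 = (0.9)·(2) + (0.7)·(3) + (-0.7)·(-4) - 2.9 = 3.8
errors² = [3.24, 1.96, 2.56]
MSE = 7.7600/3 = 2.5867

2.5867


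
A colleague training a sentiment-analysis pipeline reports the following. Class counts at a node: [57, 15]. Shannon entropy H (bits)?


Probabilities: [57/72, 15/72] ≈ [0.7917, 0.2083]
H = -((57/72)·log₂(57/72) + (15/72)·log₂(15/72))
  = 0.7383 bits

0.7383 bits


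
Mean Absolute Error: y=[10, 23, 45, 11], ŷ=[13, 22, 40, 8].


Absolute errors: |10-13|=3, |23-22|=1, |45-40|=5, |11-8|=3
Sum = 12
MAE = 12/4 = 3

3


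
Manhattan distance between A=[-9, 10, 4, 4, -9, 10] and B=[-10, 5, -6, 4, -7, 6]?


d = |-9+ 10| + |10-5| + |4+ 6| + |4-4| + |-9+ 7| + |10-6|
  = 1 + 5 + 10 + 0 + 2 + 4
  = 22

22


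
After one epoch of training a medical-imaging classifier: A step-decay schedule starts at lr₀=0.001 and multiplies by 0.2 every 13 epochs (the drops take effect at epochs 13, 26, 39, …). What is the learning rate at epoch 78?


n_drops = ⌊78/13⌋ = 6
lr = 0.001·0.2^6 = 0.001·0.000064 = 0.000000064

0.000000064


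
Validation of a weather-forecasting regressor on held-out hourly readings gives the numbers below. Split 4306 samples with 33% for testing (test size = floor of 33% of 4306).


Test = ⌊4306·33/100⌋ = 1420
Train = 4306 - 1420 = 2886

Train: 2886, Test: 1420


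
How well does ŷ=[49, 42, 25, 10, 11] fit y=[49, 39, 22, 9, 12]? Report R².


ȳ = 26.2
SS_res = Σ(y-ŷ)² = 20
SS_tot = Σ(y-ȳ)² = 1198.8
R² = 1 - SS_res/SS_tot = 1 - 0.0167 = 0.9833

0.9833


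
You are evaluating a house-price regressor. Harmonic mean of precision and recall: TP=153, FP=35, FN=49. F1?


Precision = 153/188 = 0.8138
Recall = 153/202 = 0.7574
F1 = 2·P·R/(P+R) = 2·TP/(2·TP+FP+FN) = 306/(306+35+49) = 306/390 = 0.7846

0.7846


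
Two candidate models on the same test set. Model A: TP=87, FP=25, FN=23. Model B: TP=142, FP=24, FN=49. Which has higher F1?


Model A: P=87/112=0.7768, R=87/110=0.7909, F1=2PR/(P+R)=2TP/(2TP+FP+FN)=174/222=0.7838
Model B: P=142/166=0.8554, R=142/191=0.7435, F1=2PR/(P+R)=2TP/(2TP+FP+FN)=284/357=0.7955
0.7838 < 0.7955 → Model B

Model B


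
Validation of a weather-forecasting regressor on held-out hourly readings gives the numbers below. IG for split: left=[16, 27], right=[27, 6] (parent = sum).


Parent = [43, 33], H_parent = 0.9875
H_left = 0.9523 (n=43), H_right = 0.684 (n=33)
H_children = (43/76)·0.9523 + (33/76)·0.684 = 0.8358
IG = 0.9875 - 0.8358 = 0.1517

0.1517


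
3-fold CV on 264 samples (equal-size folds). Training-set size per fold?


Fold size = 264/3 = 88
Training per fold = 264 - 88 = 176

176


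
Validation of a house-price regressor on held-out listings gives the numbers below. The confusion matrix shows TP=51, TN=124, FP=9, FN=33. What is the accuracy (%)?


Accuracy = (TP+TN)/(TP+TN+FP+FN)
= (51+124)/(217)
= 175/217 = 80.65%

80.65%


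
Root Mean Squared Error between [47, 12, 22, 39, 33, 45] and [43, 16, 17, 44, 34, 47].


MSE = 87/6 = 14.5
RMSE = √(87/6) = 3.8079

3.8079


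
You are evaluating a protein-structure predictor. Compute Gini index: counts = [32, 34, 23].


Probabilities: [32/89, 34/89, 23/89] ≈ [0.3596, 0.382, 0.2584]
Σpᵢ² = (1024 + 1156 + 529)/89² = 2709/7921
Gini = 1 - Σpᵢ² = 1 - 2709/7921 = 0.658

0.658


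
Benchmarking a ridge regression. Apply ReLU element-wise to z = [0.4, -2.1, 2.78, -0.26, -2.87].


ReLU(0.4) = max(0, 0.4) = 0.4
ReLU(-2.1) = max(0, -2.1) = 0.0
ReLU(2.78) = max(0, 2.78) = 2.78
ReLU(-0.26) = max(0, -0.26) = 0.0
ReLU(-2.87) = max(0, -2.87) = 0.0
result = [0.4, 0.0, 2.78, 0.0, 0.0]

[0.4, 0.0, 2.78, 0.0, 0.0]


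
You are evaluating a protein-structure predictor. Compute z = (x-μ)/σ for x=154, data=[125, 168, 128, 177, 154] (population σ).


μ = 150.4, σ = 20.8672
z = (154 - 150.4)/20.8672 = 0.1725

0.1725


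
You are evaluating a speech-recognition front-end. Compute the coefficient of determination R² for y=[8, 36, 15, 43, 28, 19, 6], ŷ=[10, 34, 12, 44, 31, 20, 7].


ȳ = 22.1429
SS_res = Σ(y-ŷ)² = 29
SS_tot = Σ(y-ȳ)² = 1182.86
R² = 1 - SS_res/SS_tot = 1 - 0.0245 = 0.9755

0.9755


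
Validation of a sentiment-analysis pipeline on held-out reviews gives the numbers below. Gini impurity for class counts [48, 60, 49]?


Probabilities: [48/157, 60/157, 49/157] ≈ [0.3057, 0.3822, 0.3121]
Σpᵢ² = (2304 + 3600 + 2401)/157² = 8305/24649
Gini = 1 - Σpᵢ² = 1 - 8305/24649 = 0.6631

0.6631


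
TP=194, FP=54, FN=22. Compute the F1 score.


Precision = 194/248 = 0.7823
Recall = 194/216 = 0.8981
F1 = 2·P·R/(P+R) = 2·TP/(2·TP+FP+FN) = 388/(388+54+22) = 388/464 = 0.8362

0.8362


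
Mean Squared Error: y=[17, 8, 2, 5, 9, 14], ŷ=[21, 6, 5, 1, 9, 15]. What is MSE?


Squared errors: (17-21)²=16, (8-6)²=4, (2-5)²=9, (5-1)²=16, (9-9)²=0, (14-15)²=1
Sum = 46
MSE = 46/6 = 23/3

23/3


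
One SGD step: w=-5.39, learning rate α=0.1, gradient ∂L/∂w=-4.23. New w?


w_new = w - α·∇
= -5.39 - 0.1·-4.23
= -5.39 + 0.423
= -4.967

-4.967


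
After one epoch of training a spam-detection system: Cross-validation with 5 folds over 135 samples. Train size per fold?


Fold size = 135/5 = 27
Training per fold = 135 - 27 = 108

108


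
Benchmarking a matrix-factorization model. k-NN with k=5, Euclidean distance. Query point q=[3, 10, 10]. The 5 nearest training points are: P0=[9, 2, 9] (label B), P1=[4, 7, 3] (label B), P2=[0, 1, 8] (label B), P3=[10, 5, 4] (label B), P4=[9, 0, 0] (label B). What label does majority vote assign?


d(q,P0) = 10.0499  (label B)
d(q,P1) = 7.6811  (label B)
d(q,P2) = 9.6954  (label B)
d(q,P3) = 10.4881  (label B)
d(q,P4) = 15.3623  (label B)
Votes: A=0, B=5
Majority → B

B


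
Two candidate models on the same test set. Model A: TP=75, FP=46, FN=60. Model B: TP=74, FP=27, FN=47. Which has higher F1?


Model A: P=75/121=0.6198, R=75/135=0.5556, F1=2PR/(P+R)=2TP/(2TP+FP+FN)=150/256=0.5859
Model B: P=74/101=0.7327, R=74/121=0.6116, F1=2PR/(P+R)=2TP/(2TP+FP+FN)=148/222=0.6667
0.5859 < 0.6667 → Model B

Model B


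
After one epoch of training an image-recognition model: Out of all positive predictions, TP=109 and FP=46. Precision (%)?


Precision = TP/(TP+FP)
= 109/(109+46)
= 109/155 = 70.32%

70.32%


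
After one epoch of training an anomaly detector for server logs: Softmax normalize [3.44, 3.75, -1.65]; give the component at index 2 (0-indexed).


Exponentials: e^3.44=31.187, e^3.75=42.5211, e^-1.65=0.192
Sum = 73.9001
Softmax = [0.422, 0.5754, 0.0026]
p[2] = 0.192/73.9001 = 0.0026

0.0026


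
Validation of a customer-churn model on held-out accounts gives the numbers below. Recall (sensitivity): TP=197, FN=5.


Recall = TP/(TP+FN)
= 197/(197+5)
= 197/202 = 97.52%

97.52%


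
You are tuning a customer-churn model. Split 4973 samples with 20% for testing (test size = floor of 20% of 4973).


Test = ⌊4973·20/100⌋ = 994
Train = 4973 - 994 = 3979

Train: 3979, Test: 994


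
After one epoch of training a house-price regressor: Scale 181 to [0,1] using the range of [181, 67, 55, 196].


min=55, max=196
(181-55)/(196-55) = 126/141 = 0.8936

0.8936


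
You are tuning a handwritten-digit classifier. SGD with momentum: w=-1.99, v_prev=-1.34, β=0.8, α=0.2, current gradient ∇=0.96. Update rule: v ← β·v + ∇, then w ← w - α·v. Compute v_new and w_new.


v_new = 0.8·-1.34 + 0.96 = -1.072 + 0.96 = -0.112
w_new = -1.99 - 0.2·-0.112 = -1.99 + 0.0224 = -1.9676

v_new=-0.112, w_new=-1.9676


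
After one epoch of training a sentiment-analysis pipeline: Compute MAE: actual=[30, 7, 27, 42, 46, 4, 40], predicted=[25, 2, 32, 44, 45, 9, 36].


Absolute errors: |30-25|=5, |7-2|=5, |27-32|=5, |42-44|=2, |46-45|=1, |4-9|=5, |40-36|=4
Sum = 27
MAE = 27/7 = 27/7

27/7


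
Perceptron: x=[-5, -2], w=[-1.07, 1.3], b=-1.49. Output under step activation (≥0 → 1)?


z = (-5)·(-1.07) + (-2)·(1.3) - 1.49
  = 1.26
step(z) = 1 (z≥0)

1


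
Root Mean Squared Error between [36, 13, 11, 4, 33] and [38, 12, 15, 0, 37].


MSE = 53/5 = 10.6
RMSE = √(53/5) = 3.2558

3.2558


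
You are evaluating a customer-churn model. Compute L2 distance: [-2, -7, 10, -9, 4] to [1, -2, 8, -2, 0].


d = √((-2-1)² + (-7+ 2)² + (10-8)² + (-9+ 2)² + (4-0)²)
  = √(9 + 25 + 4 + 49 + 16)
  = √103 = 10.1489

10.1489


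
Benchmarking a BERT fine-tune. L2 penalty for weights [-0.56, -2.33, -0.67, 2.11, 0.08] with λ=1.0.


‖w‖₂² = (-0.56)² + (-2.33)² + (-0.67)² + (2.11)² + (0.08)²
     = 0.3136 + 5.4289 + 0.4489 + 4.4521 + 0.0064
     = 10.6499
λ·‖w‖₂² = 1.0·10.6499 = 10.6499

10.6499


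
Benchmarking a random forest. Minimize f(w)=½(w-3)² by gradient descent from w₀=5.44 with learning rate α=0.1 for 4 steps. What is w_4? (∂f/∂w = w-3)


step 1: grad = 5.44-3 = 2.44; w = 5.44 - 0.1·(2.44) = 5.196
step 2: grad = 5.196-3 = 2.196; w = 5.196 - 0.1·(2.196) = 4.9764
step 3: grad = 4.9764-3 = 1.9764; w = 4.9764 - 0.1·(1.9764) = 4.77876
step 4: grad = 4.77876-3 = 1.77876; w = 4.77876 - 0.1·(1.77876) = 4.600884

4.600884


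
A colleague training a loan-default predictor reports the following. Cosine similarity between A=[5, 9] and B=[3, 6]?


A·B = 5·3 + 9·6 = 69
‖A‖ = √106 = 10.2956, ‖B‖ = √45 = 6.7082
cos = 69/(√106·√45) = 69/√4770 = 0.9991

0.9991


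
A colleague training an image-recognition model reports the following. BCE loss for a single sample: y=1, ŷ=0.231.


BCE = -[y·ln(p) + (1-y)·ln(1-p)]
= -1·ln(0.231) - 0
= -ln(0.231) = 1.4653

1.4653


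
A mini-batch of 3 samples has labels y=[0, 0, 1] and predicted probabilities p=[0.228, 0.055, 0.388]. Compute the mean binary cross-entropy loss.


L[0] = -ln(1-0.228) = -ln(0.772) = 0.2588
L[1] = -ln(1-0.055) = -ln(0.945) = 0.0566
L[2] = -ln(0.388) = 0.9467
mean = (0.2588 + 0.0566 + 0.9467)/3 = 0.4207

0.4207


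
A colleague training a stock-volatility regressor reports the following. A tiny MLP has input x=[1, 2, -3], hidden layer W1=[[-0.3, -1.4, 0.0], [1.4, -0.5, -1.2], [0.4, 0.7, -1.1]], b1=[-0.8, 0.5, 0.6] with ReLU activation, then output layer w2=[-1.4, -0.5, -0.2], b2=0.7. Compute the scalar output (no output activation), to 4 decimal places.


z1[0] = (-0.3)·(1) + (-1.4)·(2) + (0.0)·(-3) - 0.8 = -3.9
z1[1] = (1.4)·(1) + (-0.5)·(2) + (-1.2)·(-3) + 0.5 = 4.5
z1[2] = (0.4)·(1) + (0.7)·(2) + (-1.1)·(-3) + 0.6 = 5.7
h = ReLU(z1) = [0.0, 4.5, 5.7]
output = (-1.4)·(0.0) + (-0.5)·(4.5) + (-0.2)·(5.7) + 0.7 = -2.69

-2.69
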